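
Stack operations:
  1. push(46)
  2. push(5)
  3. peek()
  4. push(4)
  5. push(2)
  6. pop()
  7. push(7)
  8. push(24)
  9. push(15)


push(46) -> [46]
push(5) -> [46, 5]
peek()->5
push(4) -> [46, 5, 4]
push(2) -> [46, 5, 4, 2]
pop()->2, [46, 5, 4]
push(7) -> [46, 5, 4, 7]
push(24) -> [46, 5, 4, 7, 24]
push(15) -> [46, 5, 4, 7, 24, 15]

Final stack: [46, 5, 4, 7, 24, 15]


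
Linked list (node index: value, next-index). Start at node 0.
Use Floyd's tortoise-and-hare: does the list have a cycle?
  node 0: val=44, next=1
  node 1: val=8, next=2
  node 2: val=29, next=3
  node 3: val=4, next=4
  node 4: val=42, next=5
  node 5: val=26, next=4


Floyd's tortoise (slow, +1) and hare (fast, +2):
  init: slow=0, fast=0
  step 1: slow=1, fast=2
  step 2: slow=2, fast=4
  step 3: slow=3, fast=4
  step 4: slow=4, fast=4
  slow == fast at node 4: cycle detected

Cycle: yes


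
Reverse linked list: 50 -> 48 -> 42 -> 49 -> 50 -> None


Step 1: curr=50, set curr.next=prev(None) | reversed so far: 50
Step 2: curr=48, set curr.next=prev(50) | reversed so far: 48 -> 50
Step 3: curr=42, set curr.next=prev(48) | reversed so far: 42 -> 48 -> 50
Step 4: curr=49, set curr.next=prev(42) | reversed so far: 49 -> 42 -> 48 -> 50
Step 5: curr=50, set curr.next=prev(49) | reversed so far: 50 -> 49 -> 42 -> 48 -> 50

50 -> 49 -> 42 -> 48 -> 50 -> None


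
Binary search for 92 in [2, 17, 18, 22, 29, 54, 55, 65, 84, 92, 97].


Step 1: lo=0, hi=10, mid=5, val=54
Step 2: lo=6, hi=10, mid=8, val=84
Step 3: lo=9, hi=10, mid=9, val=92

Found at index 9


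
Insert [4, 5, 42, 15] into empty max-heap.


Insert 4: [4]
Insert 5: [5, 4]
Insert 42: [42, 4, 5]
Insert 15: [42, 15, 5, 4]

Final heap: [42, 15, 5, 4]


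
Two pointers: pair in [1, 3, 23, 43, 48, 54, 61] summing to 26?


lo=0(1)+hi=6(61)=62
lo=0(1)+hi=5(54)=55
lo=0(1)+hi=4(48)=49
lo=0(1)+hi=3(43)=44
lo=0(1)+hi=2(23)=24
lo=1(3)+hi=2(23)=26

Yes: 3+23=26


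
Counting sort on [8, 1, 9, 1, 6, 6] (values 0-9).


Input: [8, 1, 9, 1, 6, 6]
Counts: [0, 2, 0, 0, 0, 0, 2, 0, 1, 1]

Sorted: [1, 1, 6, 6, 8, 9]


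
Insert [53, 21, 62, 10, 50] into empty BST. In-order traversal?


Insert 53: root
Insert 21: L from 53
Insert 62: R from 53
Insert 10: L from 53 -> L from 21
Insert 50: L from 53 -> R from 21

In-order: [10, 21, 50, 53, 62]


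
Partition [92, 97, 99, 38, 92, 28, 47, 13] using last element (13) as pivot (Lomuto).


Pivot: 13
Place pivot at 0: [13, 97, 99, 38, 92, 28, 47, 92]

Partitioned: [13, 97, 99, 38, 92, 28, 47, 92]


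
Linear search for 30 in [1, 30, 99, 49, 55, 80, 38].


i=0: 1!=30
i=1: 30==30 found!

Found at 1, 2 comps


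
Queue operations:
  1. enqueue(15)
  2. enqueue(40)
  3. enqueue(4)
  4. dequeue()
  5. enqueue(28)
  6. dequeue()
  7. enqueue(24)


enqueue(15) -> [15]
enqueue(40) -> [15, 40]
enqueue(4) -> [15, 40, 4]
dequeue()->15, [40, 4]
enqueue(28) -> [40, 4, 28]
dequeue()->40, [4, 28]
enqueue(24) -> [4, 28, 24]

Final queue: [4, 28, 24]


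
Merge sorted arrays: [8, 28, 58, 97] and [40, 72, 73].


Take 8 from A
Take 28 from A
Take 40 from B
Take 58 from A
Take 72 from B
Take 73 from B

Merged: [8, 28, 40, 58, 72, 73, 97]


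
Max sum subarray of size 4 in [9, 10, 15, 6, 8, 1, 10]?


[0:4]: 40
[1:5]: 39
[2:6]: 30
[3:7]: 25

Max: 40 at [0:4]


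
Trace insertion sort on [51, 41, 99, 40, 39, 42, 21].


Initial: [51, 41, 99, 40, 39, 42, 21]
Insert 41: [41, 51, 99, 40, 39, 42, 21]
Insert 99: [41, 51, 99, 40, 39, 42, 21]
Insert 40: [40, 41, 51, 99, 39, 42, 21]
Insert 39: [39, 40, 41, 51, 99, 42, 21]
Insert 42: [39, 40, 41, 42, 51, 99, 21]
Insert 21: [21, 39, 40, 41, 42, 51, 99]

Sorted: [21, 39, 40, 41, 42, 51, 99]


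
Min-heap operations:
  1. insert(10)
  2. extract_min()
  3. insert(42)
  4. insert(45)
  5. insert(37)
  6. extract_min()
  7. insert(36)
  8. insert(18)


insert(10) -> [10]
extract_min()->10, []
insert(42) -> [42]
insert(45) -> [42, 45]
insert(37) -> [37, 45, 42]
extract_min()->37, [42, 45]
insert(36) -> [36, 45, 42]
insert(18) -> [18, 36, 42, 45]

Final heap: [18, 36, 42, 45]


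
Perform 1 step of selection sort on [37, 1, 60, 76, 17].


Initial: [37, 1, 60, 76, 17]
Step 1: min=1 at 1
  Swap: [1, 37, 60, 76, 17]

After 1 step: [1, 37, 60, 76, 17]


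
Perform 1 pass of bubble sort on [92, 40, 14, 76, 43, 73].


Initial: [92, 40, 14, 76, 43, 73]
Pass 1: [40, 14, 76, 43, 73, 92] (5 swaps)

After 1 pass: [40, 14, 76, 43, 73, 92]


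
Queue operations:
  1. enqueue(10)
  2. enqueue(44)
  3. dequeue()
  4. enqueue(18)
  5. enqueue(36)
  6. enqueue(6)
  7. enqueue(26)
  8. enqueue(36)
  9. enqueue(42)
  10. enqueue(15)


enqueue(10) -> [10]
enqueue(44) -> [10, 44]
dequeue()->10, [44]
enqueue(18) -> [44, 18]
enqueue(36) -> [44, 18, 36]
enqueue(6) -> [44, 18, 36, 6]
enqueue(26) -> [44, 18, 36, 6, 26]
enqueue(36) -> [44, 18, 36, 6, 26, 36]
enqueue(42) -> [44, 18, 36, 6, 26, 36, 42]
enqueue(15) -> [44, 18, 36, 6, 26, 36, 42, 15]

Final queue: [44, 18, 36, 6, 26, 36, 42, 15]


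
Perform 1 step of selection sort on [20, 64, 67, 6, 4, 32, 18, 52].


Initial: [20, 64, 67, 6, 4, 32, 18, 52]
Step 1: min=4 at 4
  Swap: [4, 64, 67, 6, 20, 32, 18, 52]

After 1 step: [4, 64, 67, 6, 20, 32, 18, 52]


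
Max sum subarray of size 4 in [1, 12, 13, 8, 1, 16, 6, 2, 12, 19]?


[0:4]: 34
[1:5]: 34
[2:6]: 38
[3:7]: 31
[4:8]: 25
[5:9]: 36
[6:10]: 39

Max: 39 at [6:10]


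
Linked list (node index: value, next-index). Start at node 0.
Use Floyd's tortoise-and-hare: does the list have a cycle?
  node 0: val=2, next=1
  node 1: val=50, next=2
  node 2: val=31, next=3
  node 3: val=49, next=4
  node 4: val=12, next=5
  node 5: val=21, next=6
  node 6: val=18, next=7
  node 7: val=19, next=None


Floyd's tortoise (slow, +1) and hare (fast, +2):
  init: slow=0, fast=0
  step 1: slow=1, fast=2
  step 2: slow=2, fast=4
  step 3: slow=3, fast=6
  step 4: fast 6->7->None, no cycle

Cycle: no


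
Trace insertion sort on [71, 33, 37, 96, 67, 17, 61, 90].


Initial: [71, 33, 37, 96, 67, 17, 61, 90]
Insert 33: [33, 71, 37, 96, 67, 17, 61, 90]
Insert 37: [33, 37, 71, 96, 67, 17, 61, 90]
Insert 96: [33, 37, 71, 96, 67, 17, 61, 90]
Insert 67: [33, 37, 67, 71, 96, 17, 61, 90]
Insert 17: [17, 33, 37, 67, 71, 96, 61, 90]
Insert 61: [17, 33, 37, 61, 67, 71, 96, 90]
Insert 90: [17, 33, 37, 61, 67, 71, 90, 96]

Sorted: [17, 33, 37, 61, 67, 71, 90, 96]


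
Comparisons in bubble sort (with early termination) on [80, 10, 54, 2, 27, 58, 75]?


Algorithm: bubble sort (with early termination)
Input: [80, 10, 54, 2, 27, 58, 75]
Sorted: [2, 10, 27, 54, 58, 75, 80]

18


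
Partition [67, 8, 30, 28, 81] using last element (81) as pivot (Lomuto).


Pivot: 81
  67 <= 81: advance i (no swap)
  8 <= 81: advance i (no swap)
  30 <= 81: advance i (no swap)
  28 <= 81: advance i (no swap)
Place pivot at 4: [67, 8, 30, 28, 81]

Partitioned: [67, 8, 30, 28, 81]


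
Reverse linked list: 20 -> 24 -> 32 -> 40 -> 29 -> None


Step 1: curr=20, set curr.next=prev(None) | reversed so far: 20
Step 2: curr=24, set curr.next=prev(20) | reversed so far: 24 -> 20
Step 3: curr=32, set curr.next=prev(24) | reversed so far: 32 -> 24 -> 20
Step 4: curr=40, set curr.next=prev(32) | reversed so far: 40 -> 32 -> 24 -> 20
Step 5: curr=29, set curr.next=prev(40) | reversed so far: 29 -> 40 -> 32 -> 24 -> 20

29 -> 40 -> 32 -> 24 -> 20 -> None


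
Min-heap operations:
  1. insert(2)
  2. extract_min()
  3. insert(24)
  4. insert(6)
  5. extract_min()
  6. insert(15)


insert(2) -> [2]
extract_min()->2, []
insert(24) -> [24]
insert(6) -> [6, 24]
extract_min()->6, [24]
insert(15) -> [15, 24]

Final heap: [15, 24]


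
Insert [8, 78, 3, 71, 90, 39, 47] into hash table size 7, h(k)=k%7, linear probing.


Insert 8: h=1 -> slot 1
Insert 78: h=1, 1 probes -> slot 2
Insert 3: h=3 -> slot 3
Insert 71: h=1, 3 probes -> slot 4
Insert 90: h=6 -> slot 6
Insert 39: h=4, 1 probes -> slot 5
Insert 47: h=5, 2 probes -> slot 0

Table: [47, 8, 78, 3, 71, 39, 90]


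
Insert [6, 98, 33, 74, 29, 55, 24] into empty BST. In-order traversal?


Insert 6: root
Insert 98: R from 6
Insert 33: R from 6 -> L from 98
Insert 74: R from 6 -> L from 98 -> R from 33
Insert 29: R from 6 -> L from 98 -> L from 33
Insert 55: R from 6 -> L from 98 -> R from 33 -> L from 74
Insert 24: R from 6 -> L from 98 -> L from 33 -> L from 29

In-order: [6, 24, 29, 33, 55, 74, 98]


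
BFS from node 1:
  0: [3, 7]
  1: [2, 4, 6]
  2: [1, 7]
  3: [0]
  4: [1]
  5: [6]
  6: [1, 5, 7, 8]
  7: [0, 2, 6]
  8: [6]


Visit 1, enqueue [2, 4, 6]
Visit 2, enqueue [7]
Visit 4, enqueue []
Visit 6, enqueue [5, 8]
Visit 7, enqueue [0]
Visit 5, enqueue []
Visit 8, enqueue []
Visit 0, enqueue [3]
Visit 3, enqueue []

BFS order: [1, 2, 4, 6, 7, 5, 8, 0, 3]


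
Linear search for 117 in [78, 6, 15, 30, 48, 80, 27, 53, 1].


i=0: 78!=117
i=1: 6!=117
i=2: 15!=117
i=3: 30!=117
i=4: 48!=117
i=5: 80!=117
i=6: 27!=117
i=7: 53!=117
i=8: 1!=117

Not found, 9 comps


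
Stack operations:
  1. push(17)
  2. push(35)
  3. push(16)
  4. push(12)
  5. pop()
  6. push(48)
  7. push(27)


push(17) -> [17]
push(35) -> [17, 35]
push(16) -> [17, 35, 16]
push(12) -> [17, 35, 16, 12]
pop()->12, [17, 35, 16]
push(48) -> [17, 35, 16, 48]
push(27) -> [17, 35, 16, 48, 27]

Final stack: [17, 35, 16, 48, 27]


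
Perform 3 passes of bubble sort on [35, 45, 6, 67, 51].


Initial: [35, 45, 6, 67, 51]
Pass 1: [35, 6, 45, 51, 67] (2 swaps)
Pass 2: [6, 35, 45, 51, 67] (1 swaps)
Pass 3: [6, 35, 45, 51, 67] (0 swaps)

After 3 passes: [6, 35, 45, 51, 67]


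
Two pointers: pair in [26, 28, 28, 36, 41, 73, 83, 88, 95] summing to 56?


lo=0(26)+hi=8(95)=121
lo=0(26)+hi=7(88)=114
lo=0(26)+hi=6(83)=109
lo=0(26)+hi=5(73)=99
lo=0(26)+hi=4(41)=67
lo=0(26)+hi=3(36)=62
lo=0(26)+hi=2(28)=54
lo=1(28)+hi=2(28)=56

Yes: 28+28=56


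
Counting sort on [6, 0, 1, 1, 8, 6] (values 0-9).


Input: [6, 0, 1, 1, 8, 6]
Counts: [1, 2, 0, 0, 0, 0, 2, 0, 1, 0]

Sorted: [0, 1, 1, 6, 6, 8]


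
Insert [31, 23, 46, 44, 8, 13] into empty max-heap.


Insert 31: [31]
Insert 23: [31, 23]
Insert 46: [46, 23, 31]
Insert 44: [46, 44, 31, 23]
Insert 8: [46, 44, 31, 23, 8]
Insert 13: [46, 44, 31, 23, 8, 13]

Final heap: [46, 44, 31, 23, 8, 13]


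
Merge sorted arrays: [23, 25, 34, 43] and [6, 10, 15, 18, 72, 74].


Take 6 from B
Take 10 from B
Take 15 from B
Take 18 from B
Take 23 from A
Take 25 from A
Take 34 from A
Take 43 from A

Merged: [6, 10, 15, 18, 23, 25, 34, 43, 72, 74]


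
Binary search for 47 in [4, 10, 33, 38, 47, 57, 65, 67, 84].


Step 1: lo=0, hi=8, mid=4, val=47

Found at index 4


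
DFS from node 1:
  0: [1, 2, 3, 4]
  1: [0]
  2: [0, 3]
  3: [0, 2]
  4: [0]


Visit 1, push [0]
Visit 0, push [4, 3, 2]
Visit 2, push [3]
Visit 3, push []
Visit 4, push []

DFS order: [1, 0, 2, 3, 4]


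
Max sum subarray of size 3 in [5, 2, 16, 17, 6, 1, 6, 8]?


[0:3]: 23
[1:4]: 35
[2:5]: 39
[3:6]: 24
[4:7]: 13
[5:8]: 15

Max: 39 at [2:5]


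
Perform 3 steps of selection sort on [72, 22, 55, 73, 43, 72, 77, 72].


Initial: [72, 22, 55, 73, 43, 72, 77, 72]
Step 1: min=22 at 1
  Swap: [22, 72, 55, 73, 43, 72, 77, 72]
Step 2: min=43 at 4
  Swap: [22, 43, 55, 73, 72, 72, 77, 72]
Step 3: min=55 at 2
  Swap: [22, 43, 55, 73, 72, 72, 77, 72]

After 3 steps: [22, 43, 55, 73, 72, 72, 77, 72]


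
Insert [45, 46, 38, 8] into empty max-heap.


Insert 45: [45]
Insert 46: [46, 45]
Insert 38: [46, 45, 38]
Insert 8: [46, 45, 38, 8]

Final heap: [46, 45, 38, 8]


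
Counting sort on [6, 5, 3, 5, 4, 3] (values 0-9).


Input: [6, 5, 3, 5, 4, 3]
Counts: [0, 0, 0, 2, 1, 2, 1, 0, 0, 0]

Sorted: [3, 3, 4, 5, 5, 6]


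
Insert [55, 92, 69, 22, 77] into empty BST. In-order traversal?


Insert 55: root
Insert 92: R from 55
Insert 69: R from 55 -> L from 92
Insert 22: L from 55
Insert 77: R from 55 -> L from 92 -> R from 69

In-order: [22, 55, 69, 77, 92]


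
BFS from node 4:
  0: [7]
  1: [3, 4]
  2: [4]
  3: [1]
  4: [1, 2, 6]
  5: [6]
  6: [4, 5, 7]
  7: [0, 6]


Visit 4, enqueue [1, 2, 6]
Visit 1, enqueue [3]
Visit 2, enqueue []
Visit 6, enqueue [5, 7]
Visit 3, enqueue []
Visit 5, enqueue []
Visit 7, enqueue [0]
Visit 0, enqueue []

BFS order: [4, 1, 2, 6, 3, 5, 7, 0]


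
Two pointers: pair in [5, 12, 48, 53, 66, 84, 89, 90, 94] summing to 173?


lo=0(5)+hi=8(94)=99
lo=1(12)+hi=8(94)=106
lo=2(48)+hi=8(94)=142
lo=3(53)+hi=8(94)=147
lo=4(66)+hi=8(94)=160
lo=5(84)+hi=8(94)=178
lo=5(84)+hi=7(90)=174
lo=5(84)+hi=6(89)=173

Yes: 84+89=173


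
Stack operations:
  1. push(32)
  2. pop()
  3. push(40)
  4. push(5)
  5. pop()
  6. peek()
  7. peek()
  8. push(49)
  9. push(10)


push(32) -> [32]
pop()->32, []
push(40) -> [40]
push(5) -> [40, 5]
pop()->5, [40]
peek()->40
peek()->40
push(49) -> [40, 49]
push(10) -> [40, 49, 10]

Final stack: [40, 49, 10]


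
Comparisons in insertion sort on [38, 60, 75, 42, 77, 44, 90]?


Algorithm: insertion sort
Input: [38, 60, 75, 42, 77, 44, 90]
Sorted: [38, 42, 44, 60, 75, 77, 90]

11


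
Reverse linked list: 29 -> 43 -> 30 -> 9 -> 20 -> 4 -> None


Step 1: curr=29, set curr.next=prev(None) | reversed so far: 29
Step 2: curr=43, set curr.next=prev(29) | reversed so far: 43 -> 29
Step 3: curr=30, set curr.next=prev(43) | reversed so far: 30 -> 43 -> 29
Step 4: curr=9, set curr.next=prev(30) | reversed so far: 9 -> 30 -> 43 -> 29
Step 5: curr=20, set curr.next=prev(9) | reversed so far: 20 -> 9 -> 30 -> 43 -> 29
Step 6: curr=4, set curr.next=prev(20) | reversed so far: 4 -> 20 -> 9 -> 30 -> 43 -> 29

4 -> 20 -> 9 -> 30 -> 43 -> 29 -> None


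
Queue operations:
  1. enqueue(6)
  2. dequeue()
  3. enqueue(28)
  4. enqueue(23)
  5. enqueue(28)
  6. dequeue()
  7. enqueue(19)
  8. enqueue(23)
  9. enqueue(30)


enqueue(6) -> [6]
dequeue()->6, []
enqueue(28) -> [28]
enqueue(23) -> [28, 23]
enqueue(28) -> [28, 23, 28]
dequeue()->28, [23, 28]
enqueue(19) -> [23, 28, 19]
enqueue(23) -> [23, 28, 19, 23]
enqueue(30) -> [23, 28, 19, 23, 30]

Final queue: [23, 28, 19, 23, 30]


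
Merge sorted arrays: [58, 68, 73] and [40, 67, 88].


Take 40 from B
Take 58 from A
Take 67 from B
Take 68 from A
Take 73 from A

Merged: [40, 58, 67, 68, 73, 88]


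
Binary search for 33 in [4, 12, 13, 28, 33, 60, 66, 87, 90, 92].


Step 1: lo=0, hi=9, mid=4, val=33

Found at index 4


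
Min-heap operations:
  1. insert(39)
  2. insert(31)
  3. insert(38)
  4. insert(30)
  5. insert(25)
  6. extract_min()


insert(39) -> [39]
insert(31) -> [31, 39]
insert(38) -> [31, 39, 38]
insert(30) -> [30, 31, 38, 39]
insert(25) -> [25, 30, 38, 39, 31]
extract_min()->25, [30, 31, 38, 39]

Final heap: [30, 31, 38, 39]


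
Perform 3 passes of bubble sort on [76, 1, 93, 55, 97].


Initial: [76, 1, 93, 55, 97]
Pass 1: [1, 76, 55, 93, 97] (2 swaps)
Pass 2: [1, 55, 76, 93, 97] (1 swaps)
Pass 3: [1, 55, 76, 93, 97] (0 swaps)

After 3 passes: [1, 55, 76, 93, 97]


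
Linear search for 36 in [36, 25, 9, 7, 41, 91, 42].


i=0: 36==36 found!

Found at 0, 1 comps


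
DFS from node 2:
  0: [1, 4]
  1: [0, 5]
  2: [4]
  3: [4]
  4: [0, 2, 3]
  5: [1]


Visit 2, push [4]
Visit 4, push [3, 0]
Visit 0, push [1]
Visit 1, push [5]
Visit 5, push []
Visit 3, push []

DFS order: [2, 4, 0, 1, 5, 3]


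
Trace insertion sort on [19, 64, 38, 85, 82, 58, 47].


Initial: [19, 64, 38, 85, 82, 58, 47]
Insert 64: [19, 64, 38, 85, 82, 58, 47]
Insert 38: [19, 38, 64, 85, 82, 58, 47]
Insert 85: [19, 38, 64, 85, 82, 58, 47]
Insert 82: [19, 38, 64, 82, 85, 58, 47]
Insert 58: [19, 38, 58, 64, 82, 85, 47]
Insert 47: [19, 38, 47, 58, 64, 82, 85]

Sorted: [19, 38, 47, 58, 64, 82, 85]


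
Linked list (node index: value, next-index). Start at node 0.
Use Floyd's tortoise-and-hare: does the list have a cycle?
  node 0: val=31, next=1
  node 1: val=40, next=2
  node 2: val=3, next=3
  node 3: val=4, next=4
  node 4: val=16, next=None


Floyd's tortoise (slow, +1) and hare (fast, +2):
  init: slow=0, fast=0
  step 1: slow=1, fast=2
  step 2: slow=2, fast=4
  step 3: fast -> None, no cycle

Cycle: no


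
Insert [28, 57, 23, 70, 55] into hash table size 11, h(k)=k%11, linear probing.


Insert 28: h=6 -> slot 6
Insert 57: h=2 -> slot 2
Insert 23: h=1 -> slot 1
Insert 70: h=4 -> slot 4
Insert 55: h=0 -> slot 0

Table: [55, 23, 57, None, 70, None, 28, None, None, None, None]


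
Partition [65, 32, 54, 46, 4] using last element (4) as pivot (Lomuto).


Pivot: 4
Place pivot at 0: [4, 32, 54, 46, 65]

Partitioned: [4, 32, 54, 46, 65]


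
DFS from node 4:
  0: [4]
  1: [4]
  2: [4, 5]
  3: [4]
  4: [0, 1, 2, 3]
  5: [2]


Visit 4, push [3, 2, 1, 0]
Visit 0, push []
Visit 1, push []
Visit 2, push [5]
Visit 5, push []
Visit 3, push []

DFS order: [4, 0, 1, 2, 5, 3]


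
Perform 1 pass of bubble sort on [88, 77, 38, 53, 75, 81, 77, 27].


Initial: [88, 77, 38, 53, 75, 81, 77, 27]
Pass 1: [77, 38, 53, 75, 81, 77, 27, 88] (7 swaps)

After 1 pass: [77, 38, 53, 75, 81, 77, 27, 88]


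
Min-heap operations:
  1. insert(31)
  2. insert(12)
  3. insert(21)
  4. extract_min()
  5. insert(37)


insert(31) -> [31]
insert(12) -> [12, 31]
insert(21) -> [12, 31, 21]
extract_min()->12, [21, 31]
insert(37) -> [21, 31, 37]

Final heap: [21, 31, 37]


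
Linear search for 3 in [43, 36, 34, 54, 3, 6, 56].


i=0: 43!=3
i=1: 36!=3
i=2: 34!=3
i=3: 54!=3
i=4: 3==3 found!

Found at 4, 5 comps


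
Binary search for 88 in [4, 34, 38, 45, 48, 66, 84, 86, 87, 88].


Step 1: lo=0, hi=9, mid=4, val=48
Step 2: lo=5, hi=9, mid=7, val=86
Step 3: lo=8, hi=9, mid=8, val=87
Step 4: lo=9, hi=9, mid=9, val=88

Found at index 9


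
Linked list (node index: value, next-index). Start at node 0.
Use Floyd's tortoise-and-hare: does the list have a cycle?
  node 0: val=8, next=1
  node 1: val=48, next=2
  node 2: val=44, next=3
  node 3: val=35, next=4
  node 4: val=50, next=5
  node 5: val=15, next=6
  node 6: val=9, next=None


Floyd's tortoise (slow, +1) and hare (fast, +2):
  init: slow=0, fast=0
  step 1: slow=1, fast=2
  step 2: slow=2, fast=4
  step 3: slow=3, fast=6
  step 4: fast -> None, no cycle

Cycle: no


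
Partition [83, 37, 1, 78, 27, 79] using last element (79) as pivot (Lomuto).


Pivot: 79
  37 <= 79: swap -> [37, 83, 1, 78, 27, 79]
  1 <= 79: swap -> [37, 1, 83, 78, 27, 79]
  78 <= 79: swap -> [37, 1, 78, 83, 27, 79]
  27 <= 79: swap -> [37, 1, 78, 27, 83, 79]
Place pivot at 4: [37, 1, 78, 27, 79, 83]

Partitioned: [37, 1, 78, 27, 79, 83]


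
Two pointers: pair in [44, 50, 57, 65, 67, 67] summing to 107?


lo=0(44)+hi=5(67)=111
lo=0(44)+hi=4(67)=111
lo=0(44)+hi=3(65)=109
lo=0(44)+hi=2(57)=101
lo=1(50)+hi=2(57)=107

Yes: 50+57=107


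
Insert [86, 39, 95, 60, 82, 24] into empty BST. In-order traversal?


Insert 86: root
Insert 39: L from 86
Insert 95: R from 86
Insert 60: L from 86 -> R from 39
Insert 82: L from 86 -> R from 39 -> R from 60
Insert 24: L from 86 -> L from 39

In-order: [24, 39, 60, 82, 86, 95]


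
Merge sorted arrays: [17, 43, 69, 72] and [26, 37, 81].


Take 17 from A
Take 26 from B
Take 37 from B
Take 43 from A
Take 69 from A
Take 72 from A

Merged: [17, 26, 37, 43, 69, 72, 81]


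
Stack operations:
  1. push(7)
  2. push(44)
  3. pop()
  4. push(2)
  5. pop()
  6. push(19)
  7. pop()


push(7) -> [7]
push(44) -> [7, 44]
pop()->44, [7]
push(2) -> [7, 2]
pop()->2, [7]
push(19) -> [7, 19]
pop()->19, [7]

Final stack: [7]


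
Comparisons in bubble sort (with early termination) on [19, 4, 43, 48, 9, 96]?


Algorithm: bubble sort (with early termination)
Input: [19, 4, 43, 48, 9, 96]
Sorted: [4, 9, 19, 43, 48, 96]

14


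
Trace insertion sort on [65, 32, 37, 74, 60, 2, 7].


Initial: [65, 32, 37, 74, 60, 2, 7]
Insert 32: [32, 65, 37, 74, 60, 2, 7]
Insert 37: [32, 37, 65, 74, 60, 2, 7]
Insert 74: [32, 37, 65, 74, 60, 2, 7]
Insert 60: [32, 37, 60, 65, 74, 2, 7]
Insert 2: [2, 32, 37, 60, 65, 74, 7]
Insert 7: [2, 7, 32, 37, 60, 65, 74]

Sorted: [2, 7, 32, 37, 60, 65, 74]


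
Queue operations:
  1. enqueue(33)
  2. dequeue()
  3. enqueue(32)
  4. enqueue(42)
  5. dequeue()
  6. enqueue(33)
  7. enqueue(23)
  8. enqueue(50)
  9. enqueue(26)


enqueue(33) -> [33]
dequeue()->33, []
enqueue(32) -> [32]
enqueue(42) -> [32, 42]
dequeue()->32, [42]
enqueue(33) -> [42, 33]
enqueue(23) -> [42, 33, 23]
enqueue(50) -> [42, 33, 23, 50]
enqueue(26) -> [42, 33, 23, 50, 26]

Final queue: [42, 33, 23, 50, 26]


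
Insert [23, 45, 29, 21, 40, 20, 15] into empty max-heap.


Insert 23: [23]
Insert 45: [45, 23]
Insert 29: [45, 23, 29]
Insert 21: [45, 23, 29, 21]
Insert 40: [45, 40, 29, 21, 23]
Insert 20: [45, 40, 29, 21, 23, 20]
Insert 15: [45, 40, 29, 21, 23, 20, 15]

Final heap: [45, 40, 29, 21, 23, 20, 15]


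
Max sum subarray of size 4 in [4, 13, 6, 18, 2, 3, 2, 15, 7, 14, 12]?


[0:4]: 41
[1:5]: 39
[2:6]: 29
[3:7]: 25
[4:8]: 22
[5:9]: 27
[6:10]: 38
[7:11]: 48

Max: 48 at [7:11]


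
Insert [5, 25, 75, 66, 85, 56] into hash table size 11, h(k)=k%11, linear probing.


Insert 5: h=5 -> slot 5
Insert 25: h=3 -> slot 3
Insert 75: h=9 -> slot 9
Insert 66: h=0 -> slot 0
Insert 85: h=8 -> slot 8
Insert 56: h=1 -> slot 1

Table: [66, 56, None, 25, None, 5, None, None, 85, 75, None]


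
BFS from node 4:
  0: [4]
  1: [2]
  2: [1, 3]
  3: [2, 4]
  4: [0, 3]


Visit 4, enqueue [0, 3]
Visit 0, enqueue []
Visit 3, enqueue [2]
Visit 2, enqueue [1]
Visit 1, enqueue []

BFS order: [4, 0, 3, 2, 1]


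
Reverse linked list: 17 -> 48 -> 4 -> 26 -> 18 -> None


Step 1: curr=17, set curr.next=prev(None) | reversed so far: 17
Step 2: curr=48, set curr.next=prev(17) | reversed so far: 48 -> 17
Step 3: curr=4, set curr.next=prev(48) | reversed so far: 4 -> 48 -> 17
Step 4: curr=26, set curr.next=prev(4) | reversed so far: 26 -> 4 -> 48 -> 17
Step 5: curr=18, set curr.next=prev(26) | reversed so far: 18 -> 26 -> 4 -> 48 -> 17

18 -> 26 -> 4 -> 48 -> 17 -> None


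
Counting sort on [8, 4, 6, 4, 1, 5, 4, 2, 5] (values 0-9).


Input: [8, 4, 6, 4, 1, 5, 4, 2, 5]
Counts: [0, 1, 1, 0, 3, 2, 1, 0, 1, 0]

Sorted: [1, 2, 4, 4, 4, 5, 5, 6, 8]


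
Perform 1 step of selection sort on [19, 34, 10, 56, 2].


Initial: [19, 34, 10, 56, 2]
Step 1: min=2 at 4
  Swap: [2, 34, 10, 56, 19]

After 1 step: [2, 34, 10, 56, 19]


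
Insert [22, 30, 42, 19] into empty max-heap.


Insert 22: [22]
Insert 30: [30, 22]
Insert 42: [42, 22, 30]
Insert 19: [42, 22, 30, 19]

Final heap: [42, 22, 30, 19]


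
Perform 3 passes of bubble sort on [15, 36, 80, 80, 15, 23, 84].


Initial: [15, 36, 80, 80, 15, 23, 84]
Pass 1: [15, 36, 80, 15, 23, 80, 84] (2 swaps)
Pass 2: [15, 36, 15, 23, 80, 80, 84] (2 swaps)
Pass 3: [15, 15, 23, 36, 80, 80, 84] (2 swaps)

After 3 passes: [15, 15, 23, 36, 80, 80, 84]


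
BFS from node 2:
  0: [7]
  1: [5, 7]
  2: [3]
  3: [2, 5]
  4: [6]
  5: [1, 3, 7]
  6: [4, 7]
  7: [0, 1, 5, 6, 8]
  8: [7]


Visit 2, enqueue [3]
Visit 3, enqueue [5]
Visit 5, enqueue [1, 7]
Visit 1, enqueue []
Visit 7, enqueue [0, 6, 8]
Visit 0, enqueue []
Visit 6, enqueue [4]
Visit 8, enqueue []
Visit 4, enqueue []

BFS order: [2, 3, 5, 1, 7, 0, 6, 8, 4]


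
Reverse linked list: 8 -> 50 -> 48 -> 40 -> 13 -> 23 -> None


Step 1: curr=8, set curr.next=prev(None) | reversed so far: 8
Step 2: curr=50, set curr.next=prev(8) | reversed so far: 50 -> 8
Step 3: curr=48, set curr.next=prev(50) | reversed so far: 48 -> 50 -> 8
Step 4: curr=40, set curr.next=prev(48) | reversed so far: 40 -> 48 -> 50 -> 8
Step 5: curr=13, set curr.next=prev(40) | reversed so far: 13 -> 40 -> 48 -> 50 -> 8
Step 6: curr=23, set curr.next=prev(13) | reversed so far: 23 -> 13 -> 40 -> 48 -> 50 -> 8

23 -> 13 -> 40 -> 48 -> 50 -> 8 -> None


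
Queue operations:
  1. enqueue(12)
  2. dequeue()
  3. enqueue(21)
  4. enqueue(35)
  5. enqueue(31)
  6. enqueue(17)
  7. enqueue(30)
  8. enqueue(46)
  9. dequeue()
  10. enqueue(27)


enqueue(12) -> [12]
dequeue()->12, []
enqueue(21) -> [21]
enqueue(35) -> [21, 35]
enqueue(31) -> [21, 35, 31]
enqueue(17) -> [21, 35, 31, 17]
enqueue(30) -> [21, 35, 31, 17, 30]
enqueue(46) -> [21, 35, 31, 17, 30, 46]
dequeue()->21, [35, 31, 17, 30, 46]
enqueue(27) -> [35, 31, 17, 30, 46, 27]

Final queue: [35, 31, 17, 30, 46, 27]


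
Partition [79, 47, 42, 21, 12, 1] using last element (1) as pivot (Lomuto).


Pivot: 1
Place pivot at 0: [1, 47, 42, 21, 12, 79]

Partitioned: [1, 47, 42, 21, 12, 79]


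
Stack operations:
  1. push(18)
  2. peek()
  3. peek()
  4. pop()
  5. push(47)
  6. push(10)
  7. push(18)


push(18) -> [18]
peek()->18
peek()->18
pop()->18, []
push(47) -> [47]
push(10) -> [47, 10]
push(18) -> [47, 10, 18]

Final stack: [47, 10, 18]


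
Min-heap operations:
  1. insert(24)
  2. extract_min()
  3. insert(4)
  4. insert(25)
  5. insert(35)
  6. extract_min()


insert(24) -> [24]
extract_min()->24, []
insert(4) -> [4]
insert(25) -> [4, 25]
insert(35) -> [4, 25, 35]
extract_min()->4, [25, 35]

Final heap: [25, 35]


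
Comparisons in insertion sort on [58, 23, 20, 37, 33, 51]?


Algorithm: insertion sort
Input: [58, 23, 20, 37, 33, 51]
Sorted: [20, 23, 33, 37, 51, 58]

10


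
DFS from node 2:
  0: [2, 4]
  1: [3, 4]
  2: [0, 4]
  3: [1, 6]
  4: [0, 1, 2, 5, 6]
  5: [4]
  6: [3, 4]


Visit 2, push [4, 0]
Visit 0, push [4]
Visit 4, push [6, 5, 1]
Visit 1, push [3]
Visit 3, push [6]
Visit 6, push []
Visit 5, push []

DFS order: [2, 0, 4, 1, 3, 6, 5]


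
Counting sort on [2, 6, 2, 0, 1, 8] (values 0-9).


Input: [2, 6, 2, 0, 1, 8]
Counts: [1, 1, 2, 0, 0, 0, 1, 0, 1, 0]

Sorted: [0, 1, 2, 2, 6, 8]


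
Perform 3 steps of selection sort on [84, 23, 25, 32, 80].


Initial: [84, 23, 25, 32, 80]
Step 1: min=23 at 1
  Swap: [23, 84, 25, 32, 80]
Step 2: min=25 at 2
  Swap: [23, 25, 84, 32, 80]
Step 3: min=32 at 3
  Swap: [23, 25, 32, 84, 80]

After 3 steps: [23, 25, 32, 84, 80]


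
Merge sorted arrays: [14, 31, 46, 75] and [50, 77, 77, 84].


Take 14 from A
Take 31 from A
Take 46 from A
Take 50 from B
Take 75 from A

Merged: [14, 31, 46, 50, 75, 77, 77, 84]


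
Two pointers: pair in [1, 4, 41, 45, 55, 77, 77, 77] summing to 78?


lo=0(1)+hi=7(77)=78

Yes: 1+77=78


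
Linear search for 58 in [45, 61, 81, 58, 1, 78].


i=0: 45!=58
i=1: 61!=58
i=2: 81!=58
i=3: 58==58 found!

Found at 3, 4 comps


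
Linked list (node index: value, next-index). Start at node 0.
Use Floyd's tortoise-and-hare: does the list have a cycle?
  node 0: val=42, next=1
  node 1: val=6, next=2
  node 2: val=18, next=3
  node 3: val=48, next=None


Floyd's tortoise (slow, +1) and hare (fast, +2):
  init: slow=0, fast=0
  step 1: slow=1, fast=2
  step 2: fast 2->3->None, no cycle

Cycle: no


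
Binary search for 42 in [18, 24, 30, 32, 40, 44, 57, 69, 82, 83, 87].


Step 1: lo=0, hi=10, mid=5, val=44
Step 2: lo=0, hi=4, mid=2, val=30
Step 3: lo=3, hi=4, mid=3, val=32
Step 4: lo=4, hi=4, mid=4, val=40

Not found


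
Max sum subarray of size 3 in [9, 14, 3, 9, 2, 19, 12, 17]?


[0:3]: 26
[1:4]: 26
[2:5]: 14
[3:6]: 30
[4:7]: 33
[5:8]: 48

Max: 48 at [5:8]


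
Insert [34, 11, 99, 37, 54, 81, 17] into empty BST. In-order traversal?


Insert 34: root
Insert 11: L from 34
Insert 99: R from 34
Insert 37: R from 34 -> L from 99
Insert 54: R from 34 -> L from 99 -> R from 37
Insert 81: R from 34 -> L from 99 -> R from 37 -> R from 54
Insert 17: L from 34 -> R from 11

In-order: [11, 17, 34, 37, 54, 81, 99]


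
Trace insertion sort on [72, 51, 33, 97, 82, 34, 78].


Initial: [72, 51, 33, 97, 82, 34, 78]
Insert 51: [51, 72, 33, 97, 82, 34, 78]
Insert 33: [33, 51, 72, 97, 82, 34, 78]
Insert 97: [33, 51, 72, 97, 82, 34, 78]
Insert 82: [33, 51, 72, 82, 97, 34, 78]
Insert 34: [33, 34, 51, 72, 82, 97, 78]
Insert 78: [33, 34, 51, 72, 78, 82, 97]

Sorted: [33, 34, 51, 72, 78, 82, 97]


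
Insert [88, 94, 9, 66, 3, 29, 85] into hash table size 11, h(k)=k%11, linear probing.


Insert 88: h=0 -> slot 0
Insert 94: h=6 -> slot 6
Insert 9: h=9 -> slot 9
Insert 66: h=0, 1 probes -> slot 1
Insert 3: h=3 -> slot 3
Insert 29: h=7 -> slot 7
Insert 85: h=8 -> slot 8

Table: [88, 66, None, 3, None, None, 94, 29, 85, 9, None]


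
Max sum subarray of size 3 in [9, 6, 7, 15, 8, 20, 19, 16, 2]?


[0:3]: 22
[1:4]: 28
[2:5]: 30
[3:6]: 43
[4:7]: 47
[5:8]: 55
[6:9]: 37

Max: 55 at [5:8]


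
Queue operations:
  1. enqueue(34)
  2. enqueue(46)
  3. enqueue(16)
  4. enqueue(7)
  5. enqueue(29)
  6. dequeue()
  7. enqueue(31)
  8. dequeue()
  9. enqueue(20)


enqueue(34) -> [34]
enqueue(46) -> [34, 46]
enqueue(16) -> [34, 46, 16]
enqueue(7) -> [34, 46, 16, 7]
enqueue(29) -> [34, 46, 16, 7, 29]
dequeue()->34, [46, 16, 7, 29]
enqueue(31) -> [46, 16, 7, 29, 31]
dequeue()->46, [16, 7, 29, 31]
enqueue(20) -> [16, 7, 29, 31, 20]

Final queue: [16, 7, 29, 31, 20]


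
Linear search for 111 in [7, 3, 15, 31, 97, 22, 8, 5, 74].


i=0: 7!=111
i=1: 3!=111
i=2: 15!=111
i=3: 31!=111
i=4: 97!=111
i=5: 22!=111
i=6: 8!=111
i=7: 5!=111
i=8: 74!=111

Not found, 9 comps


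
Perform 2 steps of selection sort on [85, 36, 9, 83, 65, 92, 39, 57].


Initial: [85, 36, 9, 83, 65, 92, 39, 57]
Step 1: min=9 at 2
  Swap: [9, 36, 85, 83, 65, 92, 39, 57]
Step 2: min=36 at 1
  Swap: [9, 36, 85, 83, 65, 92, 39, 57]

After 2 steps: [9, 36, 85, 83, 65, 92, 39, 57]


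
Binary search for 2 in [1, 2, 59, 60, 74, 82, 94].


Step 1: lo=0, hi=6, mid=3, val=60
Step 2: lo=0, hi=2, mid=1, val=2

Found at index 1


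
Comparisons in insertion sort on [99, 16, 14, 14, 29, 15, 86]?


Algorithm: insertion sort
Input: [99, 16, 14, 14, 29, 15, 86]
Sorted: [14, 14, 15, 16, 29, 86, 99]

14


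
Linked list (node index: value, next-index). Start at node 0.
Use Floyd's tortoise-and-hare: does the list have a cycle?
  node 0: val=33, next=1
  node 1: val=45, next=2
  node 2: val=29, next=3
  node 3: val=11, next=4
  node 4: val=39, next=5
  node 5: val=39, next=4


Floyd's tortoise (slow, +1) and hare (fast, +2):
  init: slow=0, fast=0
  step 1: slow=1, fast=2
  step 2: slow=2, fast=4
  step 3: slow=3, fast=4
  step 4: slow=4, fast=4
  slow == fast at node 4: cycle detected

Cycle: yes


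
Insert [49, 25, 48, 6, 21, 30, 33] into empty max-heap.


Insert 49: [49]
Insert 25: [49, 25]
Insert 48: [49, 25, 48]
Insert 6: [49, 25, 48, 6]
Insert 21: [49, 25, 48, 6, 21]
Insert 30: [49, 25, 48, 6, 21, 30]
Insert 33: [49, 25, 48, 6, 21, 30, 33]

Final heap: [49, 25, 48, 6, 21, 30, 33]


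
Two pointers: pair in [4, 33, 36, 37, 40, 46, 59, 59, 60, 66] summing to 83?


lo=0(4)+hi=9(66)=70
lo=1(33)+hi=9(66)=99
lo=1(33)+hi=8(60)=93
lo=1(33)+hi=7(59)=92
lo=1(33)+hi=6(59)=92
lo=1(33)+hi=5(46)=79
lo=2(36)+hi=5(46)=82
lo=3(37)+hi=5(46)=83

Yes: 37+46=83


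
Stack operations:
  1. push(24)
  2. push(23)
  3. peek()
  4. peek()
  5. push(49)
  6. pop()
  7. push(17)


push(24) -> [24]
push(23) -> [24, 23]
peek()->23
peek()->23
push(49) -> [24, 23, 49]
pop()->49, [24, 23]
push(17) -> [24, 23, 17]

Final stack: [24, 23, 17]


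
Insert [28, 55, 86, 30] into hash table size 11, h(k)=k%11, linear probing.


Insert 28: h=6 -> slot 6
Insert 55: h=0 -> slot 0
Insert 86: h=9 -> slot 9
Insert 30: h=8 -> slot 8

Table: [55, None, None, None, None, None, 28, None, 30, 86, None]


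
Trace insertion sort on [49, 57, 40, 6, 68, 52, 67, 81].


Initial: [49, 57, 40, 6, 68, 52, 67, 81]
Insert 57: [49, 57, 40, 6, 68, 52, 67, 81]
Insert 40: [40, 49, 57, 6, 68, 52, 67, 81]
Insert 6: [6, 40, 49, 57, 68, 52, 67, 81]
Insert 68: [6, 40, 49, 57, 68, 52, 67, 81]
Insert 52: [6, 40, 49, 52, 57, 68, 67, 81]
Insert 67: [6, 40, 49, 52, 57, 67, 68, 81]
Insert 81: [6, 40, 49, 52, 57, 67, 68, 81]

Sorted: [6, 40, 49, 52, 57, 67, 68, 81]


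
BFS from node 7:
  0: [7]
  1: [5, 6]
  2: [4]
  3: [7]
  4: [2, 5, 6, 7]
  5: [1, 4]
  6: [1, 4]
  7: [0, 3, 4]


Visit 7, enqueue [0, 3, 4]
Visit 0, enqueue []
Visit 3, enqueue []
Visit 4, enqueue [2, 5, 6]
Visit 2, enqueue []
Visit 5, enqueue [1]
Visit 6, enqueue []
Visit 1, enqueue []

BFS order: [7, 0, 3, 4, 2, 5, 6, 1]


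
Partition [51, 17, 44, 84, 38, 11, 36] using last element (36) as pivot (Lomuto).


Pivot: 36
  17 <= 36: swap -> [17, 51, 44, 84, 38, 11, 36]
  11 <= 36: swap -> [17, 11, 44, 84, 38, 51, 36]
Place pivot at 2: [17, 11, 36, 84, 38, 51, 44]

Partitioned: [17, 11, 36, 84, 38, 51, 44]


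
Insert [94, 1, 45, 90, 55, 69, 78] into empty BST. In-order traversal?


Insert 94: root
Insert 1: L from 94
Insert 45: L from 94 -> R from 1
Insert 90: L from 94 -> R from 1 -> R from 45
Insert 55: L from 94 -> R from 1 -> R from 45 -> L from 90
Insert 69: L from 94 -> R from 1 -> R from 45 -> L from 90 -> R from 55
Insert 78: L from 94 -> R from 1 -> R from 45 -> L from 90 -> R from 55 -> R from 69

In-order: [1, 45, 55, 69, 78, 90, 94]


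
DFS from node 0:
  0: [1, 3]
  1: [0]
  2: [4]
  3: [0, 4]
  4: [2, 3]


Visit 0, push [3, 1]
Visit 1, push []
Visit 3, push [4]
Visit 4, push [2]
Visit 2, push []

DFS order: [0, 1, 3, 4, 2]


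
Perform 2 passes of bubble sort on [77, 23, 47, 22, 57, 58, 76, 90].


Initial: [77, 23, 47, 22, 57, 58, 76, 90]
Pass 1: [23, 47, 22, 57, 58, 76, 77, 90] (6 swaps)
Pass 2: [23, 22, 47, 57, 58, 76, 77, 90] (1 swaps)

After 2 passes: [23, 22, 47, 57, 58, 76, 77, 90]


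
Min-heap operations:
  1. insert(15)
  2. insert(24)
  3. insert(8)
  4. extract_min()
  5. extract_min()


insert(15) -> [15]
insert(24) -> [15, 24]
insert(8) -> [8, 24, 15]
extract_min()->8, [15, 24]
extract_min()->15, [24]

Final heap: [24]


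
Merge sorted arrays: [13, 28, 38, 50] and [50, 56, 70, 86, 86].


Take 13 from A
Take 28 from A
Take 38 from A
Take 50 from A

Merged: [13, 28, 38, 50, 50, 56, 70, 86, 86]


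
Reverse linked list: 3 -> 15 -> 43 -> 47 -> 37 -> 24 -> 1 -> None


Step 1: curr=3, set curr.next=prev(None) | reversed so far: 3
Step 2: curr=15, set curr.next=prev(3) | reversed so far: 15 -> 3
Step 3: curr=43, set curr.next=prev(15) | reversed so far: 43 -> 15 -> 3
Step 4: curr=47, set curr.next=prev(43) | reversed so far: 47 -> 43 -> 15 -> 3
Step 5: curr=37, set curr.next=prev(47) | reversed so far: 37 -> 47 -> 43 -> 15 -> 3
Step 6: curr=24, set curr.next=prev(37) | reversed so far: 24 -> 37 -> 47 -> 43 -> 15 -> 3
Step 7: curr=1, set curr.next=prev(24) | reversed so far: 1 -> 24 -> 37 -> 47 -> 43 -> 15 -> 3

1 -> 24 -> 37 -> 47 -> 43 -> 15 -> 3 -> None


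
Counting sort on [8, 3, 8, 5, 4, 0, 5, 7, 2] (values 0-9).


Input: [8, 3, 8, 5, 4, 0, 5, 7, 2]
Counts: [1, 0, 1, 1, 1, 2, 0, 1, 2, 0]

Sorted: [0, 2, 3, 4, 5, 5, 7, 8, 8]


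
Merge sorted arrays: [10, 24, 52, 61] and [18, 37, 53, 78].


Take 10 from A
Take 18 from B
Take 24 from A
Take 37 from B
Take 52 from A
Take 53 from B
Take 61 from A

Merged: [10, 18, 24, 37, 52, 53, 61, 78]


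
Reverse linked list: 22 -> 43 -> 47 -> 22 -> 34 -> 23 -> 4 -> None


Step 1: curr=22, set curr.next=prev(None) | reversed so far: 22
Step 2: curr=43, set curr.next=prev(22) | reversed so far: 43 -> 22
Step 3: curr=47, set curr.next=prev(43) | reversed so far: 47 -> 43 -> 22
Step 4: curr=22, set curr.next=prev(47) | reversed so far: 22 -> 47 -> 43 -> 22
Step 5: curr=34, set curr.next=prev(22) | reversed so far: 34 -> 22 -> 47 -> 43 -> 22
Step 6: curr=23, set curr.next=prev(34) | reversed so far: 23 -> 34 -> 22 -> 47 -> 43 -> 22
Step 7: curr=4, set curr.next=prev(23) | reversed so far: 4 -> 23 -> 34 -> 22 -> 47 -> 43 -> 22

4 -> 23 -> 34 -> 22 -> 47 -> 43 -> 22 -> None


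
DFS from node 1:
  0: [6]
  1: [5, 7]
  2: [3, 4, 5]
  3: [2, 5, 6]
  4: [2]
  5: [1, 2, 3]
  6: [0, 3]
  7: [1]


Visit 1, push [7, 5]
Visit 5, push [3, 2]
Visit 2, push [4, 3]
Visit 3, push [6]
Visit 6, push [0]
Visit 0, push []
Visit 4, push []
Visit 7, push []

DFS order: [1, 5, 2, 3, 6, 0, 4, 7]


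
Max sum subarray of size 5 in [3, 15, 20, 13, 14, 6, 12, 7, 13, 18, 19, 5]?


[0:5]: 65
[1:6]: 68
[2:7]: 65
[3:8]: 52
[4:9]: 52
[5:10]: 56
[6:11]: 69
[7:12]: 62

Max: 69 at [6:11]


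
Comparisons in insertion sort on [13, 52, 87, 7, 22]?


Algorithm: insertion sort
Input: [13, 52, 87, 7, 22]
Sorted: [7, 13, 22, 52, 87]

8


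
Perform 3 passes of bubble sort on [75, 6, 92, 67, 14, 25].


Initial: [75, 6, 92, 67, 14, 25]
Pass 1: [6, 75, 67, 14, 25, 92] (4 swaps)
Pass 2: [6, 67, 14, 25, 75, 92] (3 swaps)
Pass 3: [6, 14, 25, 67, 75, 92] (2 swaps)

After 3 passes: [6, 14, 25, 67, 75, 92]


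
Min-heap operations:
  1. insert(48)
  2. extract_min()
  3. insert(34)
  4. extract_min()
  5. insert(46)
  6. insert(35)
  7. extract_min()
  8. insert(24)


insert(48) -> [48]
extract_min()->48, []
insert(34) -> [34]
extract_min()->34, []
insert(46) -> [46]
insert(35) -> [35, 46]
extract_min()->35, [46]
insert(24) -> [24, 46]

Final heap: [24, 46]


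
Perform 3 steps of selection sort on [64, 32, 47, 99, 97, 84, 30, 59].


Initial: [64, 32, 47, 99, 97, 84, 30, 59]
Step 1: min=30 at 6
  Swap: [30, 32, 47, 99, 97, 84, 64, 59]
Step 2: min=32 at 1
  Swap: [30, 32, 47, 99, 97, 84, 64, 59]
Step 3: min=47 at 2
  Swap: [30, 32, 47, 99, 97, 84, 64, 59]

After 3 steps: [30, 32, 47, 99, 97, 84, 64, 59]


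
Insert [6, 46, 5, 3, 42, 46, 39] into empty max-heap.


Insert 6: [6]
Insert 46: [46, 6]
Insert 5: [46, 6, 5]
Insert 3: [46, 6, 5, 3]
Insert 42: [46, 42, 5, 3, 6]
Insert 46: [46, 42, 46, 3, 6, 5]
Insert 39: [46, 42, 46, 3, 6, 5, 39]

Final heap: [46, 42, 46, 3, 6, 5, 39]


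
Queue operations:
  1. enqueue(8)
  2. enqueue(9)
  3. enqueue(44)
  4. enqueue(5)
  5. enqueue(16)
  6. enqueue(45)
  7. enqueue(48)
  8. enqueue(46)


enqueue(8) -> [8]
enqueue(9) -> [8, 9]
enqueue(44) -> [8, 9, 44]
enqueue(5) -> [8, 9, 44, 5]
enqueue(16) -> [8, 9, 44, 5, 16]
enqueue(45) -> [8, 9, 44, 5, 16, 45]
enqueue(48) -> [8, 9, 44, 5, 16, 45, 48]
enqueue(46) -> [8, 9, 44, 5, 16, 45, 48, 46]

Final queue: [8, 9, 44, 5, 16, 45, 48, 46]


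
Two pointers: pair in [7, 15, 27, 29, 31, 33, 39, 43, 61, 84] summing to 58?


lo=0(7)+hi=9(84)=91
lo=0(7)+hi=8(61)=68
lo=0(7)+hi=7(43)=50
lo=1(15)+hi=7(43)=58

Yes: 15+43=58


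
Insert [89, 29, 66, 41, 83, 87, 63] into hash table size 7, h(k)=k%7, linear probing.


Insert 89: h=5 -> slot 5
Insert 29: h=1 -> slot 1
Insert 66: h=3 -> slot 3
Insert 41: h=6 -> slot 6
Insert 83: h=6, 1 probes -> slot 0
Insert 87: h=3, 1 probes -> slot 4
Insert 63: h=0, 2 probes -> slot 2

Table: [83, 29, 63, 66, 87, 89, 41]


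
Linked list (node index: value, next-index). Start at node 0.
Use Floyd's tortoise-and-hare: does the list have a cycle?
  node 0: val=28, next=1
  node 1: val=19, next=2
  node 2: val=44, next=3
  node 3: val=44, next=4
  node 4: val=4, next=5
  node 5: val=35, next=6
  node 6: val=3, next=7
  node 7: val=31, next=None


Floyd's tortoise (slow, +1) and hare (fast, +2):
  init: slow=0, fast=0
  step 1: slow=1, fast=2
  step 2: slow=2, fast=4
  step 3: slow=3, fast=6
  step 4: fast 6->7->None, no cycle

Cycle: no


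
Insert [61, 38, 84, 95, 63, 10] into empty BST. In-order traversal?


Insert 61: root
Insert 38: L from 61
Insert 84: R from 61
Insert 95: R from 61 -> R from 84
Insert 63: R from 61 -> L from 84
Insert 10: L from 61 -> L from 38

In-order: [10, 38, 61, 63, 84, 95]


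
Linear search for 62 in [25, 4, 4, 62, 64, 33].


i=0: 25!=62
i=1: 4!=62
i=2: 4!=62
i=3: 62==62 found!

Found at 3, 4 comps


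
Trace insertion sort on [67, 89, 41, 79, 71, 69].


Initial: [67, 89, 41, 79, 71, 69]
Insert 89: [67, 89, 41, 79, 71, 69]
Insert 41: [41, 67, 89, 79, 71, 69]
Insert 79: [41, 67, 79, 89, 71, 69]
Insert 71: [41, 67, 71, 79, 89, 69]
Insert 69: [41, 67, 69, 71, 79, 89]

Sorted: [41, 67, 69, 71, 79, 89]


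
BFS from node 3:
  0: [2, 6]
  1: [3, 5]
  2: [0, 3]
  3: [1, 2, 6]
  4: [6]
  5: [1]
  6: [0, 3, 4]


Visit 3, enqueue [1, 2, 6]
Visit 1, enqueue [5]
Visit 2, enqueue [0]
Visit 6, enqueue [4]
Visit 5, enqueue []
Visit 0, enqueue []
Visit 4, enqueue []

BFS order: [3, 1, 2, 6, 5, 0, 4]


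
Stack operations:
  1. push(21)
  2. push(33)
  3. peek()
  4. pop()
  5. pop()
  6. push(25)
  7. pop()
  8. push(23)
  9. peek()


push(21) -> [21]
push(33) -> [21, 33]
peek()->33
pop()->33, [21]
pop()->21, []
push(25) -> [25]
pop()->25, []
push(23) -> [23]
peek()->23

Final stack: [23]
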